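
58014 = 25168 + 32846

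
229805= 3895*59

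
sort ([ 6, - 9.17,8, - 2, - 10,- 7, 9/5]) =[ - 10, - 9.17,  -  7 ,-2 , 9/5 , 6,8 ]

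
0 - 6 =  - 6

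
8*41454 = 331632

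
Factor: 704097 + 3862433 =2^1*5^1 * 456653^1  =  4566530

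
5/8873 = 5/8873 = 0.00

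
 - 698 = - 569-129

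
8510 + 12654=21164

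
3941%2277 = 1664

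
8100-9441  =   - 1341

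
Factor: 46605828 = 2^2*3^1*73^1 * 83^1*641^1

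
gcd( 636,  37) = 1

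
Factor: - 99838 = -2^1*49919^1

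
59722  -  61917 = -2195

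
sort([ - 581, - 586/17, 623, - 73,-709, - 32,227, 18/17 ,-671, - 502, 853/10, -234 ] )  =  [ - 709 , -671, - 581, - 502, -234,-73 , - 586/17, -32,  18/17,  853/10,  227, 623] 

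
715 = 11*65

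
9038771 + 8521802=17560573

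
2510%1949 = 561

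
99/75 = 1 + 8/25  =  1.32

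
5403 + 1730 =7133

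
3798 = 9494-5696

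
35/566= 35/566 =0.06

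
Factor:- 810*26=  - 2^2*3^4*5^1*13^1 = -  21060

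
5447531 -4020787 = 1426744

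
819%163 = 4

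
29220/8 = 3652  +  1/2=3652.50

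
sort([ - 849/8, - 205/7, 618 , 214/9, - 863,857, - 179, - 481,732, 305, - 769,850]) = [ - 863, - 769, - 481, - 179, - 849/8, - 205/7, 214/9,305 , 618, 732, 850, 857 ]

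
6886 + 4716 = 11602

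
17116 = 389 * 44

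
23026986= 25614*899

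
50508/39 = 16836/13 = 1295.08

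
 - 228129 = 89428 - 317557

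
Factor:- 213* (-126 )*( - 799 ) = -21443562= -2^1*3^3*7^1 * 17^1 * 47^1*71^1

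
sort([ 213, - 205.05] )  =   [ - 205.05, 213]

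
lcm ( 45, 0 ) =0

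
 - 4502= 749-5251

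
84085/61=84085/61 = 1378.44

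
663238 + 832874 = 1496112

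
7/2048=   7/2048 = 0.00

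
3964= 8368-4404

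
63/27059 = 63/27059 =0.00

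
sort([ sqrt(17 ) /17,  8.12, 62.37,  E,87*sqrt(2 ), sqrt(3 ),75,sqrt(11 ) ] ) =[ sqrt (17 )/17, sqrt( 3), E,sqrt(11 ),8.12,  62.37, 75, 87*sqrt(2 ) ] 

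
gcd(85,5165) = 5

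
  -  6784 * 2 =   -  13568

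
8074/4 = 2018 + 1/2 = 2018.50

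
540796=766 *706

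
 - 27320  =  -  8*3415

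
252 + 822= 1074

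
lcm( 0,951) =0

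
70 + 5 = 75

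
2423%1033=357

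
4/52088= 1/13022 = 0.00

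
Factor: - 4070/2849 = -10/7 = -2^1*5^1*7^( - 1) 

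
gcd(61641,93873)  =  3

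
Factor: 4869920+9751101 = 14621021 = 3727^1*3923^1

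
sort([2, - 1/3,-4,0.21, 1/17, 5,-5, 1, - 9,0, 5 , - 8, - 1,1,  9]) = [ - 9,-8,-5 , -4, - 1,  -  1/3, 0,1/17, 0.21, 1, 1, 2, 5, 5,  9]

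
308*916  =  282128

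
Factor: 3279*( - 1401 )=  - 3^2*467^1 * 1093^1 = -4593879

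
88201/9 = 9800 + 1/9=9800.11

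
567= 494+73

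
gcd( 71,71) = 71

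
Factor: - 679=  - 7^1 * 97^1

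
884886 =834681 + 50205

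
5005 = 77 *65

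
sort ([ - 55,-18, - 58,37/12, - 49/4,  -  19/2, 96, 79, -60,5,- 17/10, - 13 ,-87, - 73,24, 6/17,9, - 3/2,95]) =[ - 87, - 73 ,-60, - 58 ,- 55, - 18,-13,-49/4, - 19/2, - 17/10,-3/2,6/17, 37/12,5,9,24, 79,95, 96]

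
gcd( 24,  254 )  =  2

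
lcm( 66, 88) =264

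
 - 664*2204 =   -  1463456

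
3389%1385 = 619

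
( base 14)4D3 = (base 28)16h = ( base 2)1111001001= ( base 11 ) 801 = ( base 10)969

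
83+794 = 877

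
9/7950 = 3/2650 = 0.00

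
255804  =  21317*12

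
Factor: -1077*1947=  - 2096919=-3^2 * 11^1*59^1 * 359^1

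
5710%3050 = 2660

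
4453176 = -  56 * (  -  79521) 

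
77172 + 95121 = 172293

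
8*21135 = 169080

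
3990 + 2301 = 6291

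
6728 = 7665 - 937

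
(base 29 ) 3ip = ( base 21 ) 6K4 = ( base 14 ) 1194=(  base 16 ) bfe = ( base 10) 3070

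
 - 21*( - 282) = 5922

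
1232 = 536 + 696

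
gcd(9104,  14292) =4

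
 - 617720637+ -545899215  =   - 1163619852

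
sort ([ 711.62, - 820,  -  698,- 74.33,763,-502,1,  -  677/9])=[-820,-698, - 502, - 677/9, - 74.33,1,711.62 , 763] 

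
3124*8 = 24992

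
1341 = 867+474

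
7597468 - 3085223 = 4512245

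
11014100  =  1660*6635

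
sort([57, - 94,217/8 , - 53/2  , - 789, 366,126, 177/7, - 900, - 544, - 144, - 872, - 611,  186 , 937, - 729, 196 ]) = [-900, - 872,-789, - 729, - 611, - 544, - 144, - 94, - 53/2,177/7,  217/8,  57,126,  186,  196,366,937]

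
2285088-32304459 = -30019371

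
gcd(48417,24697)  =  1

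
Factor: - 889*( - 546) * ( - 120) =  - 58247280 = - 2^4*3^2 * 5^1 * 7^2 * 13^1*127^1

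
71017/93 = 763+58/93 = 763.62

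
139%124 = 15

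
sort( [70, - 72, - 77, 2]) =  [ - 77 , - 72,2,70]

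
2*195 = 390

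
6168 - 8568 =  - 2400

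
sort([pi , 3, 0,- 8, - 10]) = [ - 10, - 8 , 0,3,pi]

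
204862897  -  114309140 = 90553757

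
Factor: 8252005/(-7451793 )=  - 3^( - 2 )*5^1*23^( - 1)*35999^( - 1)*1650401^1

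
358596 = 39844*9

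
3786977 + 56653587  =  60440564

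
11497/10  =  11497/10 = 1149.70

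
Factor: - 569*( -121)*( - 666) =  -45853434 = - 2^1*3^2  *11^2*37^1 * 569^1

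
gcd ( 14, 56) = 14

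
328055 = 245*1339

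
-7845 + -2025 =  - 9870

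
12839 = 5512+7327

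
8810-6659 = 2151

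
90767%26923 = 9998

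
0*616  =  0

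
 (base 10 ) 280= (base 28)a0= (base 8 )430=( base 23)C4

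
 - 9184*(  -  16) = 146944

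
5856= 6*976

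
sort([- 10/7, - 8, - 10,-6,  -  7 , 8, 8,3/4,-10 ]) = [-10, - 10, - 8, - 7, - 6, - 10/7, 3/4, 8 , 8] 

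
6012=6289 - 277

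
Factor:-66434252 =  - 2^2*67^1 * 247889^1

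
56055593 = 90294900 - 34239307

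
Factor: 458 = 2^1*229^1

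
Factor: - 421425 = - 3^2*5^2*1873^1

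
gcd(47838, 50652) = 2814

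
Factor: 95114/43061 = 2^1*17^( - 2)*19^1*149^( - 1)*2503^1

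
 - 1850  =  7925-9775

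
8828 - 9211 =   -  383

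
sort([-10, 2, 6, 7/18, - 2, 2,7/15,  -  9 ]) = [ - 10, - 9, - 2, 7/18,7/15, 2, 2, 6 ]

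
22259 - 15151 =7108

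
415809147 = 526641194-110832047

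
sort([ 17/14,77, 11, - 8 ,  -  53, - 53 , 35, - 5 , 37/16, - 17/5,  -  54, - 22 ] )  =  [- 54, - 53,-53, - 22, - 8, - 5, - 17/5,  17/14,37/16, 11, 35,77]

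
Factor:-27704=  - 2^3 * 3463^1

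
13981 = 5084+8897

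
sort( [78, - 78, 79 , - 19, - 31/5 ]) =[ - 78,-19, - 31/5, 78, 79 ]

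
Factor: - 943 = -23^1*41^1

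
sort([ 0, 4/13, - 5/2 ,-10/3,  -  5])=[-5, - 10/3,-5/2,0,  4/13]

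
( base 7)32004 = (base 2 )1111011010101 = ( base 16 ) 1ed5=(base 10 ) 7893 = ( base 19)12g8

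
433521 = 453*957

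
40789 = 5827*7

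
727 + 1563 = 2290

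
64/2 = 32 = 32.00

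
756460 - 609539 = 146921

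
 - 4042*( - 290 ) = 1172180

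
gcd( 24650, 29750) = 850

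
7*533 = 3731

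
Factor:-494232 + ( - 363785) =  - 858017  =  - 53^1 * 16189^1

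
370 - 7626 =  - 7256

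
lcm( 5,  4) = 20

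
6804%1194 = 834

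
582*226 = 131532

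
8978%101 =90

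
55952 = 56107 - 155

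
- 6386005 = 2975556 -9361561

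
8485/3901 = 8485/3901=2.18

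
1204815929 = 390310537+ 814505392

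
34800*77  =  2679600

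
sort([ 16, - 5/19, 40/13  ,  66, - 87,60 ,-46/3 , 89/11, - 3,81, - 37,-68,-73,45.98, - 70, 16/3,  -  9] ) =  [ - 87 , - 73,-70,  -  68, - 37, - 46/3, - 9, - 3, - 5/19,40/13 , 16/3,89/11, 16,45.98,60,66, 81]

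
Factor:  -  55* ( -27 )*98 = 145530  =  2^1*3^3*5^1*7^2*11^1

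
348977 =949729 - 600752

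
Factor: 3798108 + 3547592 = 7345700 = 2^2*5^2*17^1*29^1*149^1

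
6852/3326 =3426/1663 = 2.06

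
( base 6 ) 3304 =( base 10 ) 760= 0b1011111000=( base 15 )35A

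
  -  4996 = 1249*( - 4)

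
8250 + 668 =8918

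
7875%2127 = 1494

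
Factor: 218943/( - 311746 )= -2^( - 1 ) * 3^5*173^( - 1 ) = - 243/346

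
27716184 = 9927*2792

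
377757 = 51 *7407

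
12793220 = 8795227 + 3997993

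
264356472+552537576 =816894048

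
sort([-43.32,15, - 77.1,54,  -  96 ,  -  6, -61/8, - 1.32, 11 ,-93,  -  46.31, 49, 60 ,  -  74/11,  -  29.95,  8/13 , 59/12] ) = [  -  96, - 93,-77.1,-46.31,-43.32, - 29.95, - 61/8, - 74/11, - 6, - 1.32, 8/13,59/12,11,  15, 49,54,60]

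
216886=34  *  6379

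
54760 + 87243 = 142003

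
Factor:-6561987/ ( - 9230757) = 2187329/3076919 = 31^1 * 37^1*103^(-1)*1907^1*29873^(-1) 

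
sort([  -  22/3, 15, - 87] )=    [ - 87,-22/3,  15] 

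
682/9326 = 341/4663 = 0.07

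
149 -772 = - 623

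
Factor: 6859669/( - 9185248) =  - 2^( - 5)*41^1*239^( - 1)*1201^( - 1)*167309^1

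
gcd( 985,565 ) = 5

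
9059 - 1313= 7746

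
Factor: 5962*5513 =2^1 * 11^1*37^1*149^1 * 271^1 = 32868506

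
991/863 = 1+128/863  =  1.15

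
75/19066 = 75/19066 =0.00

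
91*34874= 3173534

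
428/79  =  428/79 = 5.42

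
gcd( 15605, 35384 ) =1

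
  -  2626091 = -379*6929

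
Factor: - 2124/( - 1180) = 9/5 =3^2 * 5^( - 1 )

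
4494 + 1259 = 5753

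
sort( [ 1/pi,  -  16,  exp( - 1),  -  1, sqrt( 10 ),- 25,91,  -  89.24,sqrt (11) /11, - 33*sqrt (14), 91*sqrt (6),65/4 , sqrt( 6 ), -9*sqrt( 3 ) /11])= [ - 33*sqrt( 14), - 89.24,- 25, - 16, - 9*sqrt(3) /11, - 1,  sqrt(11) /11, 1/pi, exp(-1),sqrt( 6),sqrt( 10 ),65/4, 91, 91 * sqrt( 6)] 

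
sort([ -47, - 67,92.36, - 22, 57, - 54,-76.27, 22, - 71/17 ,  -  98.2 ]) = [-98.2, - 76.27, - 67, - 54,-47, -22, - 71/17,22, 57, 92.36]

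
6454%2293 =1868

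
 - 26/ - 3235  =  26/3235 = 0.01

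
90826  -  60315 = 30511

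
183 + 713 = 896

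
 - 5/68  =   - 1+63/68= -0.07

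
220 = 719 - 499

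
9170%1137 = 74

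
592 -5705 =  - 5113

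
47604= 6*7934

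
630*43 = 27090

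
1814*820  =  1487480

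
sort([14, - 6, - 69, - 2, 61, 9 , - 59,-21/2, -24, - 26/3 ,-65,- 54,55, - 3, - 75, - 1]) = [ - 75,  -  69, - 65,- 59, - 54, - 24,- 21/2, -26/3, -6,- 3, - 2,-1,9, 14, 55, 61]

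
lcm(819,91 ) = 819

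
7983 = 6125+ 1858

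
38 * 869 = 33022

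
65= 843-778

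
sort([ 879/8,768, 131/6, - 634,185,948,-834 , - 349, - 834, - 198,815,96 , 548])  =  [-834,-834,- 634, - 349, - 198,131/6, 96,879/8,185,548,768 , 815,948 ]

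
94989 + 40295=135284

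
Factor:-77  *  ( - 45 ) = 3465= 3^2*5^1*7^1*11^1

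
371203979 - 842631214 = -471427235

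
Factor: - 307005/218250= - 2^( - 1) * 3^(-1 )*5^( - 2)*211^1 =- 211/150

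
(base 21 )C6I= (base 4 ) 1110330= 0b1010100111100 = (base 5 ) 133221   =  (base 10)5436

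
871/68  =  871/68 = 12.81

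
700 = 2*350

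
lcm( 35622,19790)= 178110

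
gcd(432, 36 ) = 36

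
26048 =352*74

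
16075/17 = 16075/17 =945.59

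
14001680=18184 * 770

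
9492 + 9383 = 18875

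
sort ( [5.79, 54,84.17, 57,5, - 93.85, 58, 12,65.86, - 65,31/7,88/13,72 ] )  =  [  -  93.85 ,-65 , 31/7, 5, 5.79,88/13,12,54,57,58,65.86,72,84.17] 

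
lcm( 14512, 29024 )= 29024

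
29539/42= 29539/42 = 703.31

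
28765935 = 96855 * 297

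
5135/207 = 24+167/207 = 24.81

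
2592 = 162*16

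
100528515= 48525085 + 52003430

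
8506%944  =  10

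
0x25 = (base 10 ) 37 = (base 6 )101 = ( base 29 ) 18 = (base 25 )1C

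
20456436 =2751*7436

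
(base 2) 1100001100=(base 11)64a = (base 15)370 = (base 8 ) 1414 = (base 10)780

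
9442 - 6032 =3410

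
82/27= 3 + 1/27=3.04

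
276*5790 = 1598040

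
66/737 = 6/67= 0.09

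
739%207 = 118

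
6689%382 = 195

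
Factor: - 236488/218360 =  - 287/265 =- 5^(  -  1)*7^1*41^1*53^( - 1) 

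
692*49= 33908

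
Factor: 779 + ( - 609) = 170 = 2^1*5^1*17^1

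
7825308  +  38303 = 7863611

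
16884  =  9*1876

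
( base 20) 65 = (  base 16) 7d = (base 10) 125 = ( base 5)1000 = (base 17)76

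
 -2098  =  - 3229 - -1131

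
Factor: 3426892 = 2^2*7^1*122389^1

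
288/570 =48/95= 0.51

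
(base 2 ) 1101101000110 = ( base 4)1231012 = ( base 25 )b47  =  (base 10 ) 6982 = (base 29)88m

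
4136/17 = 243+5/17 = 243.29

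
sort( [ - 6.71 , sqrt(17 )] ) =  [ - 6.71,sqrt( 17)]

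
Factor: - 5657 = -5657^1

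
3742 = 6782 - 3040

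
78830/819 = 96 + 206/819 = 96.25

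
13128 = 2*6564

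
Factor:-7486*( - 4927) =36883522 = 2^1*13^1*19^1*197^1*379^1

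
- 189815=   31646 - 221461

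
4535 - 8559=-4024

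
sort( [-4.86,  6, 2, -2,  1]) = [ - 4.86,- 2, 1,2,6 ] 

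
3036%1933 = 1103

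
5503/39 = 141 + 4/39 =141.10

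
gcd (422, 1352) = 2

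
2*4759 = 9518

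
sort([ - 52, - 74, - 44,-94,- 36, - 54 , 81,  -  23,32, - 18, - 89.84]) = [ - 94,- 89.84,  -  74, - 54, - 52, - 44, - 36, - 23, - 18,32,81]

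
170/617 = 170/617 =0.28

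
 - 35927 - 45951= - 81878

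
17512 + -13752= 3760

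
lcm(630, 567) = 5670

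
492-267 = 225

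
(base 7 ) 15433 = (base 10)4336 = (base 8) 10360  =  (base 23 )84c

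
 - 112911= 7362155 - 7475066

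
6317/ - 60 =- 106+43/60= - 105.28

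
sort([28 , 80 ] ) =[28, 80]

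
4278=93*46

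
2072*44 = 91168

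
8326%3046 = 2234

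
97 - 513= - 416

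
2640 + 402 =3042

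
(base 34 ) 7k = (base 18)E6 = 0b100000010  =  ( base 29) 8q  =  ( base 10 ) 258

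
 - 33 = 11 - 44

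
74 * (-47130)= - 3487620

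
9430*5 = 47150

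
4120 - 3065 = 1055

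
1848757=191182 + 1657575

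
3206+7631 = 10837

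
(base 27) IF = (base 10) 501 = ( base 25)K1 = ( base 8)765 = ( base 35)EB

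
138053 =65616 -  - 72437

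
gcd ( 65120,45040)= 80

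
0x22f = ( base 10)559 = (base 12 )3A7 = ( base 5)4214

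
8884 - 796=8088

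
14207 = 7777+6430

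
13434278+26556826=39991104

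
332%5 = 2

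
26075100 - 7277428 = 18797672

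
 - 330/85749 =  - 1 + 28473/28583= - 0.00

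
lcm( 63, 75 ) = 1575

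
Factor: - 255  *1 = -3^1 *5^1*17^1= - 255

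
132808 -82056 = 50752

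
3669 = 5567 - 1898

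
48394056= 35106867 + 13287189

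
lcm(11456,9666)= 309312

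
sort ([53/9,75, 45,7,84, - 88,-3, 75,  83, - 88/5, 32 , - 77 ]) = [ - 88,  -  77,-88/5, - 3,53/9, 7  ,  32,  45,75, 75,83, 84 ]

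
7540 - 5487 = 2053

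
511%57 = 55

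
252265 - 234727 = 17538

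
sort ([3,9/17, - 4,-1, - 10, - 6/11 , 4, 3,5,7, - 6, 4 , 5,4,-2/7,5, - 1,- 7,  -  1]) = [ - 10, - 7, - 6,- 4,-1,  -  1,-1, - 6/11, - 2/7 , 9/17,3 , 3, 4, 4, 4,5,5, 5,7 ] 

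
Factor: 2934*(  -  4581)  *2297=-2^1*3^4*163^1 * 509^1 *2297^1 = - 30873182238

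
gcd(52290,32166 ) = 18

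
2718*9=24462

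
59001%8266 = 1139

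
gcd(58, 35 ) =1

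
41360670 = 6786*6095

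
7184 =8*898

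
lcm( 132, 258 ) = 5676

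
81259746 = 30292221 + 50967525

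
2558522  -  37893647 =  - 35335125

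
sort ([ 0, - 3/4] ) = [ - 3/4, 0]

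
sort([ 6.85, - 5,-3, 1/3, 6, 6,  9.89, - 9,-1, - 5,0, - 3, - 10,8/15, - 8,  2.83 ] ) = [ - 10, - 9, - 8,-5, - 5, - 3, - 3, - 1, 0, 1/3,  8/15, 2.83,6, 6,6.85, 9.89]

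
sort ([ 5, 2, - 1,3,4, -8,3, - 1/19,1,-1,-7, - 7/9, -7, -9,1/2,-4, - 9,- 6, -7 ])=[ - 9,-9, - 8,-7,  -  7 ,  -  7, -6 ,-4 , - 1 , - 1, - 7/9,-1/19, 1/2, 1, 2 , 3 , 3,4,5] 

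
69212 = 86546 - 17334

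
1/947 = 1/947 = 0.00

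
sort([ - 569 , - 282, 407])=[-569, - 282,407 ] 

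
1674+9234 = 10908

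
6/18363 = 2/6121 = 0.00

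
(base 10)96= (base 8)140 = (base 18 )56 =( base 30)36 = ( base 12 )80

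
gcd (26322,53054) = 82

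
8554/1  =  8554 = 8554.00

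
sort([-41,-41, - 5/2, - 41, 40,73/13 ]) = [ - 41, - 41, - 41, - 5/2,73/13,40 ]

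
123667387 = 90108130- - 33559257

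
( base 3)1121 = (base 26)1H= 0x2B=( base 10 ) 43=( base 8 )53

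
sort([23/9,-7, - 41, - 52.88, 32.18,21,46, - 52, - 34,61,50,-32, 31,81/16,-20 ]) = [ - 52.88, - 52,-41,-34, - 32, - 20, -7,  23/9,81/16,21,  31, 32.18, 46,50,61]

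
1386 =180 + 1206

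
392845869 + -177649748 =215196121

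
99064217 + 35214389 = 134278606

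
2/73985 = 2/73985 = 0.00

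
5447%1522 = 881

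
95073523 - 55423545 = 39649978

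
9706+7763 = 17469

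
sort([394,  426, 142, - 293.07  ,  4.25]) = [ - 293.07,4.25, 142,  394,426] 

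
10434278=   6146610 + 4287668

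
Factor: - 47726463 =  - 3^1 * 17^1 * 935813^1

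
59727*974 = 58174098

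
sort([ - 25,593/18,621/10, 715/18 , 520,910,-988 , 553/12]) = [ - 988, - 25, 593/18, 715/18,  553/12,  621/10,520,  910]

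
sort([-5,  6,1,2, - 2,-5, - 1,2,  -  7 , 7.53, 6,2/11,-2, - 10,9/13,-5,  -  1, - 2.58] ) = [-10 , - 7,-5, -5, - 5,-2.58,-2,-2,-1,-1,2/11  ,  9/13,1,2, 2,6,6,7.53] 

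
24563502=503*48834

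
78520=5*15704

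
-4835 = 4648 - 9483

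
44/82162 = 22/41081  =  0.00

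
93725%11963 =9984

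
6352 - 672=5680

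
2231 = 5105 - 2874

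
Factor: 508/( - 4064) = -2^( - 3 ) = -1/8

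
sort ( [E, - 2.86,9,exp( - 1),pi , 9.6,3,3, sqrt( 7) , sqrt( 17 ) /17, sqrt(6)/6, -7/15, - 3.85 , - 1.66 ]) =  [ - 3.85, - 2.86  , - 1.66,  -  7/15, sqrt ( 17) /17, exp( - 1),sqrt( 6)/6,sqrt( 7),E, 3,3, pi,9,9.6 ] 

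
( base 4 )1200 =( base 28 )3C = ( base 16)60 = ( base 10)96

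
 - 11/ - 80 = 11/80 = 0.14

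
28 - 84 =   -  56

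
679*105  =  71295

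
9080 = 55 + 9025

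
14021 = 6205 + 7816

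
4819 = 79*61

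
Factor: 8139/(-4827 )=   -  2713/1609 = - 1609^( - 1 )*2713^1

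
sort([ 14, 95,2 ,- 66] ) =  [ - 66, 2,14,95] 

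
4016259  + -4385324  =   - 369065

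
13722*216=2963952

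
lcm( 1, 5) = 5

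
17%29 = 17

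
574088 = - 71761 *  ( - 8)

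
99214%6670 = 5834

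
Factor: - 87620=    - 2^2*5^1*13^1*337^1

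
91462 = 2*45731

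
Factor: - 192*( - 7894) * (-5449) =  - 2^7 * 3^1*3947^1 *5449^1 = - 8258765952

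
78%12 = 6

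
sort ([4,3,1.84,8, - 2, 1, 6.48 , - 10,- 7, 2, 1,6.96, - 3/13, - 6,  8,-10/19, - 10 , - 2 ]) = [ - 10, - 10, - 7,-6, - 2, - 2,-10/19, - 3/13, 1, 1, 1.84,2,3,  4,6.48, 6.96, 8,8]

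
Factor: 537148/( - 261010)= - 2^1*5^( - 1)*43^( - 1 )*607^(  -  1 )  *134287^1 =- 268574/130505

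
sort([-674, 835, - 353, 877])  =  [ -674, - 353,  835,  877 ] 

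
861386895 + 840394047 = 1701780942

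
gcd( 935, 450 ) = 5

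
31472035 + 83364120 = 114836155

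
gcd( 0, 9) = 9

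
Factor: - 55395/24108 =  - 2^( - 2 )*3^1 *5^1*7^(- 2 )*41^(-1 )* 1231^1 = - 18465/8036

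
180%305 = 180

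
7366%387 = 13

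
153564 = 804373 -650809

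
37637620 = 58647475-21009855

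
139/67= 139/67= 2.07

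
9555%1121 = 587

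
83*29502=2448666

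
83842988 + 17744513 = 101587501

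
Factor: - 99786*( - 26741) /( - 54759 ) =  - 2^1*  11^2*13^1*17^1*16631^1*18253^( - 1 ) =- 889459142/18253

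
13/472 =13/472= 0.03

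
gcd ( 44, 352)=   44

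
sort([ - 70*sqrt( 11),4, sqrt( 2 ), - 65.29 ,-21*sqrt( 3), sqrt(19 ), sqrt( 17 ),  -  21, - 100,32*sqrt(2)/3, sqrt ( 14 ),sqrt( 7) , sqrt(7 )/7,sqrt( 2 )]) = [-70*sqrt(11), - 100,  -  65.29, - 21 * sqrt( 3),-21,sqrt ( 7 )/7, sqrt(2),sqrt(2), sqrt ( 7 ),sqrt( 14), 4,sqrt(17 ), sqrt( 19),  32*sqrt ( 2)/3]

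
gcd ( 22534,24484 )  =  2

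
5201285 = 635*8191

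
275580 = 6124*45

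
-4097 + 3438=-659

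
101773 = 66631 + 35142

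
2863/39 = 73 + 16/39 = 73.41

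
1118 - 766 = 352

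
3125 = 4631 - 1506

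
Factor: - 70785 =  - 3^2*5^1 * 11^2*13^1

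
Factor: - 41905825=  - 5^2* 13^1*128941^1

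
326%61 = 21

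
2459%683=410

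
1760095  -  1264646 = 495449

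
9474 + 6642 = 16116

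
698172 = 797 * 876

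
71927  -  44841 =27086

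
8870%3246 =2378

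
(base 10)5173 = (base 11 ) 3983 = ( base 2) 1010000110101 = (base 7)21040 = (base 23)9hl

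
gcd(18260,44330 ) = 110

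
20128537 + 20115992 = 40244529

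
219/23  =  9 + 12/23 = 9.52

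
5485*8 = 43880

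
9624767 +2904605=12529372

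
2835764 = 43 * 65948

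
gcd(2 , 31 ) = 1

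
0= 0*84938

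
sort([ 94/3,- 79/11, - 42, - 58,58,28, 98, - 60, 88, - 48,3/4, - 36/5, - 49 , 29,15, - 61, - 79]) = [ - 79, - 61, - 60, - 58, - 49, - 48,  -  42, - 36/5,- 79/11, 3/4,15,28,  29,94/3,58,88,  98 ] 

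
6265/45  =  139 + 2/9 = 139.22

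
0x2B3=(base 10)691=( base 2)1010110011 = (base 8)1263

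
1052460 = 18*58470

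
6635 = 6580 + 55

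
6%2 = 0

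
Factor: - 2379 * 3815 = -9075885 = - 3^1* 5^1*7^1*13^1*61^1*109^1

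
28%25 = 3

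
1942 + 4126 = 6068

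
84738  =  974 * 87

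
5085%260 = 145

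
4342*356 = 1545752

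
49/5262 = 49/5262 = 0.01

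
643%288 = 67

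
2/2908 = 1/1454 =0.00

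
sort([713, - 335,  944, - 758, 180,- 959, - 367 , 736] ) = [  -  959, - 758, - 367, - 335, 180,  713,736, 944]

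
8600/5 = 1720 = 1720.00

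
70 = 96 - 26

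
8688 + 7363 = 16051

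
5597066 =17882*313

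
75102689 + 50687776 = 125790465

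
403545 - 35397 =368148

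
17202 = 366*47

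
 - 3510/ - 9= 390 + 0/1 = 390.00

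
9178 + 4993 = 14171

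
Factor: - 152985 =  - 3^1*5^1*7^1*31^1*47^1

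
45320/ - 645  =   - 9064/129 = -  70.26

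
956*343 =327908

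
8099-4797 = 3302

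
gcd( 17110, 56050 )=590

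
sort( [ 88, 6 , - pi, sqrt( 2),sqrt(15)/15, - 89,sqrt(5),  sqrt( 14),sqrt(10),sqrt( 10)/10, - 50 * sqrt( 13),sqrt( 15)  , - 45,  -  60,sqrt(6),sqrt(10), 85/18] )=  [ - 50*sqrt ( 13), - 89, - 60, - 45, - pi,sqrt(15)/15, sqrt(10)/10, sqrt(2),sqrt( 5),sqrt(6),sqrt(10),sqrt(10),sqrt( 14), sqrt(15 ), 85/18,6,88]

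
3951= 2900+1051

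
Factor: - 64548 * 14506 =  - 2^3*3^2*11^1*163^1*7253^1 = -  936333288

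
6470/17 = 6470/17 = 380.59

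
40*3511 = 140440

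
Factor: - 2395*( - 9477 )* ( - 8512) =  - 193200396480=- 2^6 * 3^6*5^1 * 7^1*13^1*19^1 * 479^1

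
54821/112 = 489+53/112 = 489.47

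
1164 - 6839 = -5675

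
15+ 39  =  54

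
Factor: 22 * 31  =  682=2^1*11^1*31^1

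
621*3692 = 2292732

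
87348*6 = 524088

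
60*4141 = 248460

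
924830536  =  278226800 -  - 646603736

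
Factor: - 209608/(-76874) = 788/289 =2^2*17^(- 2)*197^1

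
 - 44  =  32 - 76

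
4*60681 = 242724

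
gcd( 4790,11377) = 1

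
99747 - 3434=96313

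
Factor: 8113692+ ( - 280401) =3^1 * 83^1*163^1*193^1 = 7833291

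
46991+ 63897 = 110888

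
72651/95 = 72651/95 = 764.75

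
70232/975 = 72 + 32/975 = 72.03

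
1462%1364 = 98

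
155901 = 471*331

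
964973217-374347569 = 590625648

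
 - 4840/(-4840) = 1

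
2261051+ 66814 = 2327865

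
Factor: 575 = 5^2*23^1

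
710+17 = 727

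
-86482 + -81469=-167951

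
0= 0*767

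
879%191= 115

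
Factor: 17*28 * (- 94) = -2^3 *7^1*17^1*47^1= - 44744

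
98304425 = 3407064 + 94897361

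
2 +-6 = - 4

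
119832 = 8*14979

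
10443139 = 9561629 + 881510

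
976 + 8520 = 9496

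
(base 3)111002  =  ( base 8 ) 541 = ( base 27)D2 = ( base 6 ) 1345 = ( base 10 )353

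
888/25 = 35 + 13/25 = 35.52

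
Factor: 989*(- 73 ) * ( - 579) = 3^1*23^1*43^1*73^1*193^1= 41802063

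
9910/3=9910/3 =3303.33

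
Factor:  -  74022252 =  - 2^2*3^1*19^1*97^1*3347^1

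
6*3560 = 21360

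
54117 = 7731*7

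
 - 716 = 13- 729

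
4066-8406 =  - 4340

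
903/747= 1+52/249 = 1.21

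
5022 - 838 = 4184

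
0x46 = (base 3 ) 2121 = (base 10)70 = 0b1000110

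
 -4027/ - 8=4027/8=503.38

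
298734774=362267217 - 63532443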